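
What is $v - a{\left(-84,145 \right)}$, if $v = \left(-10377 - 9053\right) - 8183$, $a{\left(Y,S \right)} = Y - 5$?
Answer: $-27524$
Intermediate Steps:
$a{\left(Y,S \right)} = -5 + Y$
$v = -27613$ ($v = -19430 - 8183 = -27613$)
$v - a{\left(-84,145 \right)} = -27613 - \left(-5 - 84\right) = -27613 - -89 = -27613 + 89 = -27524$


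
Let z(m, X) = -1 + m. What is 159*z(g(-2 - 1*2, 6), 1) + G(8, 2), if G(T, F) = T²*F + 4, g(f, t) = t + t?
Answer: 1881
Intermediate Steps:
g(f, t) = 2*t
G(T, F) = 4 + F*T² (G(T, F) = F*T² + 4 = 4 + F*T²)
159*z(g(-2 - 1*2, 6), 1) + G(8, 2) = 159*(-1 + 2*6) + (4 + 2*8²) = 159*(-1 + 12) + (4 + 2*64) = 159*11 + (4 + 128) = 1749 + 132 = 1881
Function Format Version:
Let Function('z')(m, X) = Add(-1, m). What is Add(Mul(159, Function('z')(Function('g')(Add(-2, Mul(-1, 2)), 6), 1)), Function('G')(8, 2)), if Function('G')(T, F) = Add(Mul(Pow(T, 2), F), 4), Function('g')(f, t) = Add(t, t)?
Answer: 1881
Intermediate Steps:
Function('g')(f, t) = Mul(2, t)
Function('G')(T, F) = Add(4, Mul(F, Pow(T, 2))) (Function('G')(T, F) = Add(Mul(F, Pow(T, 2)), 4) = Add(4, Mul(F, Pow(T, 2))))
Add(Mul(159, Function('z')(Function('g')(Add(-2, Mul(-1, 2)), 6), 1)), Function('G')(8, 2)) = Add(Mul(159, Add(-1, Mul(2, 6))), Add(4, Mul(2, Pow(8, 2)))) = Add(Mul(159, Add(-1, 12)), Add(4, Mul(2, 64))) = Add(Mul(159, 11), Add(4, 128)) = Add(1749, 132) = 1881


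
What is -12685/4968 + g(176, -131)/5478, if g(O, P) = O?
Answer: -1039607/412344 ≈ -2.5212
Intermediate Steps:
-12685/4968 + g(176, -131)/5478 = -12685/4968 + 176/5478 = -12685*1/4968 + 176*(1/5478) = -12685/4968 + 8/249 = -1039607/412344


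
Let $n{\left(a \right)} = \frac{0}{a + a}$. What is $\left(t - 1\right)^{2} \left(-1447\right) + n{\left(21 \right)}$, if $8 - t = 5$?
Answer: $-5788$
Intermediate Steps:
$t = 3$ ($t = 8 - 5 = 3$)
$n{\left(a \right)} = 0$ ($n{\left(a \right)} = \frac{0}{2 a} = 0 \frac{1}{2 a} = 0$)
$\left(t - 1\right)^{2} \left(-1447\right) + n{\left(21 \right)} = \left(3 - 1\right)^{2} \left(-1447\right) + 0 = 2^{2} \left(-1447\right) + 0 = 4 \left(-1447\right) + 0 = -5788 + 0 = -5788$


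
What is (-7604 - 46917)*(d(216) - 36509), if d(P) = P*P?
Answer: -553224587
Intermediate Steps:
d(P) = P²
(-7604 - 46917)*(d(216) - 36509) = (-7604 - 46917)*(216² - 36509) = -54521*(46656 - 36509) = -54521*10147 = -553224587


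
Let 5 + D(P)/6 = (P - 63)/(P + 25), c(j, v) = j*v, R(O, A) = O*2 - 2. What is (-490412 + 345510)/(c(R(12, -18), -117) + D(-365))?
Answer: 6158335/110349 ≈ 55.808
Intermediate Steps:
R(O, A) = -2 + 2*O (R(O, A) = 2*O - 2 = -2 + 2*O)
D(P) = -30 + 6*(-63 + P)/(25 + P) (D(P) = -30 + 6*((P - 63)/(P + 25)) = -30 + 6*((-63 + P)/(25 + P)) = -30 + 6*(-63 + P)/(25 + P))
(-490412 + 345510)/(c(R(12, -18), -117) + D(-365)) = (-490412 + 345510)/((-2 + 2*12)*(-117) + 24*(-47 - 1*(-365))/(25 - 365)) = -144902/((-2 + 24)*(-117) + 24*(-47 + 365)/(-340)) = -144902/(22*(-117) + 24*(-1/340)*318) = -144902/(-2574 - 1908/85) = -144902/(-220698/85) = -144902*(-85/220698) = 6158335/110349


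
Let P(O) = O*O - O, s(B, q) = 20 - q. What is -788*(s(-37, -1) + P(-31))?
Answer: -798244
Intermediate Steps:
P(O) = O² - O
-788*(s(-37, -1) + P(-31)) = -788*((20 - 1*(-1)) - 31*(-1 - 31)) = -788*((20 + 1) - 31*(-32)) = -788*(21 + 992) = -788*1013 = -798244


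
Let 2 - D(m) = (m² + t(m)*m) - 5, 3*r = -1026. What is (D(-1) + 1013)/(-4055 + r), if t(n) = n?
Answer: -1018/4397 ≈ -0.23152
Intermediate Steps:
r = -342 (r = (⅓)*(-1026) = -342)
D(m) = 7 - 2*m² (D(m) = 2 - ((m² + m*m) - 5) = 2 - ((m² + m²) - 5) = 2 - (2*m² - 5) = 2 - (-5 + 2*m²) = 2 + (5 - 2*m²) = 7 - 2*m²)
(D(-1) + 1013)/(-4055 + r) = ((7 - 2*(-1)²) + 1013)/(-4055 - 342) = ((7 - 2*1) + 1013)/(-4397) = ((7 - 2) + 1013)*(-1/4397) = (5 + 1013)*(-1/4397) = 1018*(-1/4397) = -1018/4397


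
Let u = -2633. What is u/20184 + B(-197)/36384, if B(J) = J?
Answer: -4157305/30598944 ≈ -0.13586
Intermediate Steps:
u/20184 + B(-197)/36384 = -2633/20184 - 197/36384 = -4157305/30598944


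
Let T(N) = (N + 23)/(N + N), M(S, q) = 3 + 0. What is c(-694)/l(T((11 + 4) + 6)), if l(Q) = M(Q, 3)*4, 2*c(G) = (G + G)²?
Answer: 240818/3 ≈ 80273.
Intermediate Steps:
c(G) = 2*G² (c(G) = (G + G)²/2 = (2*G)²/2 = (4*G²)/2 = 2*G²)
M(S, q) = 3
T(N) = (23 + N)/(2*N) (T(N) = (23 + N)/((2*N)) = (23 + N)*(1/(2*N)) = (23 + N)/(2*N))
l(Q) = 12 (l(Q) = 3*4 = 12)
c(-694)/l(T((11 + 4) + 6)) = (2*(-694)²)/12 = (2*481636)*(1/12) = 963272*(1/12) = 240818/3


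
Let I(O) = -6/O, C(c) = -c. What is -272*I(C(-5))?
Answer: 1632/5 ≈ 326.40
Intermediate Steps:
-272*I(C(-5)) = -(-1632)/((-1*(-5))) = -(-1632)/5 = -272*(-6/5) = 1632/5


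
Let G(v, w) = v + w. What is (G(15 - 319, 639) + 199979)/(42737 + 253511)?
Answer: 100157/148124 ≈ 0.67617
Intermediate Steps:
(G(15 - 319, 639) + 199979)/(42737 + 253511) = (((15 - 319) + 639) + 199979)/(42737 + 253511) = ((-304 + 639) + 199979)/296248 = (335 + 199979)*(1/296248) = 200314*(1/296248) = 100157/148124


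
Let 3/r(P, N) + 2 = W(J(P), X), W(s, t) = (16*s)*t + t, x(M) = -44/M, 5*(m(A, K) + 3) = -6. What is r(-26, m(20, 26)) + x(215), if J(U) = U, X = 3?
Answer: -1291/6235 ≈ -0.20706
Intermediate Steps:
m(A, K) = -21/5 (m(A, K) = -3 + (⅕)*(-6) = -3 - 6/5 = -21/5)
W(s, t) = t + 16*s*t (W(s, t) = 16*s*t + t = t + 16*s*t)
r(P, N) = 3/(1 + 48*P) (r(P, N) = 3/(-2 + 3*(1 + 16*P)) = 3/(-2 + (3 + 48*P)) = 3/(1 + 48*P))
r(-26, m(20, 26)) + x(215) = 3/(1 + 48*(-26)) - 44/215 = 3/(1 - 1248) - 44*1/215 = 3/(-1247) - 44/215 = 3*(-1/1247) - 44/215 = -3/1247 - 44/215 = -1291/6235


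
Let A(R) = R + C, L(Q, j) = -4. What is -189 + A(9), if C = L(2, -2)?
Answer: -184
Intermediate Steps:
C = -4
A(R) = -4 + R (A(R) = R - 4 = -4 + R)
-189 + A(9) = -189 + (-4 + 9) = -189 + 5 = -184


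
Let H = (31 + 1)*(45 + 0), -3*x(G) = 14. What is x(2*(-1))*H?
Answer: -6720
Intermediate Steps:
x(G) = -14/3 (x(G) = -⅓*14 = -14/3)
H = 1440 (H = 32*45 = 1440)
x(2*(-1))*H = -14/3*1440 = -6720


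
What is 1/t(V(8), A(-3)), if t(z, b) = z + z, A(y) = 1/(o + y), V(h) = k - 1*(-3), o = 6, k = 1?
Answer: 1/8 ≈ 0.12500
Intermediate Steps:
V(h) = 4 (V(h) = 1 - 1*(-3) = 1 + 3 = 4)
A(y) = 1/(6 + y)
t(z, b) = 2*z
1/t(V(8), A(-3)) = 1/(2*4) = 1/8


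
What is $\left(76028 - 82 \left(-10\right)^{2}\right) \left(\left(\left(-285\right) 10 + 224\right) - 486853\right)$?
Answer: $-33200381612$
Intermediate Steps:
$\left(76028 - 82 \left(-10\right)^{2}\right) \left(\left(\left(-285\right) 10 + 224\right) - 486853\right) = \left(76028 - 8200\right) \left(\left(-2850 + 224\right) - 486853\right) = \left(76028 - 8200\right) \left(-2626 - 486853\right) = 67828 \left(-489479\right) = -33200381612$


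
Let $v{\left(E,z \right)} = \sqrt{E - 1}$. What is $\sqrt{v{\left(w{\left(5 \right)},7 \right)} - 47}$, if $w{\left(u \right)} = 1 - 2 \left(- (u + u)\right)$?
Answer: $\sqrt{-47 + 2 \sqrt{5}} \approx 6.5213 i$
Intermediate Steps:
$w{\left(u \right)} = 1 + 4 u$ ($w{\left(u \right)} = 1 - 2 \left(- 2 u\right) = 1 + 4 u$)
$v{\left(E,z \right)} = \sqrt{-1 + E}$
$\sqrt{v{\left(w{\left(5 \right)},7 \right)} - 47} = \sqrt{\sqrt{-1 + \left(1 + 4 \cdot 5\right)} - 47} = \sqrt{\sqrt{-1 + \left(1 + 20\right)} - 47} = \sqrt{\sqrt{-1 + 21} - 47} = \sqrt{\sqrt{20} - 47} = \sqrt{2 \sqrt{5} - 47} = \sqrt{-47 + 2 \sqrt{5}}$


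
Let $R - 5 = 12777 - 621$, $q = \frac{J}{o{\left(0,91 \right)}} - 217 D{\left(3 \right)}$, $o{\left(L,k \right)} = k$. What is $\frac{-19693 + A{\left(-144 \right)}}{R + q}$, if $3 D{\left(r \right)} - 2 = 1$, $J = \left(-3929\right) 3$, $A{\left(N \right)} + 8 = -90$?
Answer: $- \frac{1800981}{1075117} \approx -1.6751$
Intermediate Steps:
$A{\left(N \right)} = -98$ ($A{\left(N \right)} = -8 - 90 = -98$)
$J = -11787$
$D{\left(r \right)} = 1$ ($D{\left(r \right)} = \frac{2}{3} + \frac{1}{3} \cdot 1 = \frac{2}{3} + \frac{1}{3} = 1$)
$q = - \frac{31534}{91}$ ($q = - \frac{11787}{91} - 217 = - \frac{31534}{91} \approx -346.53$)
$R = 12161$ ($R = 5 + \left(12777 - 621\right) = 5 + 12156 = 12161$)
$\frac{-19693 + A{\left(-144 \right)}}{R + q} = \frac{-19693 - 98}{12161 - \frac{31534}{91}} = - \frac{19791}{\frac{1075117}{91}} = \left(-19791\right) \frac{91}{1075117} = - \frac{1800981}{1075117}$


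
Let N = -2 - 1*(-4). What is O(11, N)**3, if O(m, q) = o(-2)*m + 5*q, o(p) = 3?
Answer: 79507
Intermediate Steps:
N = 2 (N = -2 + 4 = 2)
O(m, q) = 3*m + 5*q
O(11, N)**3 = (3*11 + 5*2)**3 = (33 + 10)**3 = 43**3 = 79507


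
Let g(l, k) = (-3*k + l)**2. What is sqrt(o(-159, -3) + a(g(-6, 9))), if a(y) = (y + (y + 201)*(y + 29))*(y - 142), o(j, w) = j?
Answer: 2*sqrt(341703366) ≈ 36970.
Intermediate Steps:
g(l, k) = (l - 3*k)**2
a(y) = (-142 + y)*(y + (29 + y)*(201 + y)) (a(y) = (y + (201 + y)*(29 + y))*(-142 + y) = (y + (29 + y)*(201 + y))*(-142 + y) = (-142 + y)*(y + (29 + y)*(201 + y)))
sqrt(o(-159, -3) + a(g(-6, 9))) = sqrt(-159 + (-827718 + ((-1*(-6) + 3*9)**2)**3 - 26973*(-1*(-6) + 3*9)**2 + 89*((-1*(-6) + 3*9)**2)**2)) = sqrt(-159 + (-827718 + ((6 + 27)**2)**3 - 26973*(6 + 27)**2 + 89*((6 + 27)**2)**2)) = sqrt(-159 + (-827718 + (33**2)**3 - 26973*33**2 + 89*(33**2)**2)) = sqrt(-159 + (-827718 + 1089**3 - 26973*1089 + 89*1089**2)) = sqrt(-159 + (-827718 + 1291467969 - 29373597 + 89*1185921)) = sqrt(-159 + (-827718 + 1291467969 - 29373597 + 105546969)) = sqrt(-159 + 1366813623) = sqrt(1366813464) = 2*sqrt(341703366)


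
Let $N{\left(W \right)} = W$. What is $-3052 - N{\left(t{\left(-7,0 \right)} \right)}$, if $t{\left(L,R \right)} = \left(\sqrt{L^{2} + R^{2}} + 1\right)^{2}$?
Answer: $-3116$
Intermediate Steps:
$t{\left(L,R \right)} = \left(1 + \sqrt{L^{2} + R^{2}}\right)^{2}$
$-3052 - N{\left(t{\left(-7,0 \right)} \right)} = -3052 - \left(1 + \sqrt{\left(-7\right)^{2} + 0^{2}}\right)^{2} = -3052 - \left(1 + \sqrt{49 + 0}\right)^{2} = -3052 - \left(1 + \sqrt{49}\right)^{2} = -3052 - \left(1 + 7\right)^{2} = -3052 - 8^{2} = -3052 - 64 = -3116$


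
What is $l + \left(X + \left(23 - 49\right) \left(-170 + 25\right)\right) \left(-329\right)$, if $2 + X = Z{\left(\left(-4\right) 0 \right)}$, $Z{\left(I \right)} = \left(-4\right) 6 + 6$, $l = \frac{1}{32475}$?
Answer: $- \frac{40066031249}{32475} \approx -1.2338 \cdot 10^{6}$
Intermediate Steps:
$l = \frac{1}{32475} \approx 3.0793 \cdot 10^{-5}$
$Z{\left(I \right)} = -18$ ($Z{\left(I \right)} = -24 + 6 = -18$)
$X = -20$ ($X = -2 - 18 = -20$)
$l + \left(X + \left(23 - 49\right) \left(-170 + 25\right)\right) \left(-329\right) = \frac{1}{32475} + \left(-20 + \left(23 - 49\right) \left(-170 + 25\right)\right) \left(-329\right) = \frac{1}{32475} + \left(-20 - -3770\right) \left(-329\right) = \frac{1}{32475} + \left(-20 + 3770\right) \left(-329\right) = \frac{1}{32475} + 3750 \left(-329\right) = \frac{1}{32475} - 1233750 = - \frac{40066031249}{32475}$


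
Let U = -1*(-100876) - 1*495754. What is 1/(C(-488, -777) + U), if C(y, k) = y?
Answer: -1/395366 ≈ -2.5293e-6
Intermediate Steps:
U = -394878 (U = 100876 - 495754 = -394878)
1/(C(-488, -777) + U) = 1/(-488 - 394878) = 1/(-395366) = -1/395366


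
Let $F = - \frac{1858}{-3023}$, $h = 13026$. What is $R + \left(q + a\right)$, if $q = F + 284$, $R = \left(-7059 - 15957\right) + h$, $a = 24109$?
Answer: $\frac{43542127}{3023} \approx 14404.0$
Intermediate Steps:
$F = \frac{1858}{3023}$ ($F = \left(-1858\right) \left(- \frac{1}{3023}\right) = \frac{1858}{3023} \approx 0.61462$)
$R = -9990$ ($R = \left(-7059 - 15957\right) + 13026 = -23016 + 13026 = -9990$)
$q = \frac{860390}{3023}$ ($q = \frac{1858}{3023} + 284 = \frac{860390}{3023} \approx 284.61$)
$R + \left(q + a\right) = -9990 + \left(\frac{860390}{3023} + 24109\right) = -9990 + \frac{73741897}{3023} = \frac{43542127}{3023}$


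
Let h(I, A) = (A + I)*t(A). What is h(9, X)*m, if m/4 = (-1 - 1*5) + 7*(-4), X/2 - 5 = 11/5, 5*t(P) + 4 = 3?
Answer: 15912/25 ≈ 636.48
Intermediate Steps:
t(P) = -⅕ (t(P) = -⅘ + (⅕)*3 = -⅘ + ⅗ = -⅕)
X = 72/5 (X = 10 + 2*(11/5) = 10 + 22/5 = 72/5 ≈ 14.400)
h(I, A) = -A/5 - I/5 (h(I, A) = (A + I)*(-⅕) = -A/5 - I/5)
m = -136 (m = 4*((-1 - 1*5) + 7*(-4)) = 4*((-1 - 5) - 28) = 4*(-6 - 28) = 4*(-34) = -136)
h(9, X)*m = (-⅕*72/5 - ⅕*9)*(-136) = (-72/25 - 9/5)*(-136) = -117/25*(-136) = 15912/25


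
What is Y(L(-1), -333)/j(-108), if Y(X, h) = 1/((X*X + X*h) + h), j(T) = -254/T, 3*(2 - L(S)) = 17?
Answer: 486/1030351 ≈ 0.00047168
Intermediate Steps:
L(S) = -11/3 (L(S) = 2 - ⅓*17 = 2 - 17/3 = -11/3)
Y(X, h) = 1/(h + X² + X*h) (Y(X, h) = 1/((X² + X*h) + h) = 1/(h + X² + X*h))
Y(L(-1), -333)/j(-108) = 1/((-333 + (-11/3)² - 11/3*(-333))*((-254/(-108)))) = 1/((-333 + 121/9 + 1221)*((-254*(-1/108)))) = 1/((8113/9)*(127/54)) = (9/8113)*(54/127) = 486/1030351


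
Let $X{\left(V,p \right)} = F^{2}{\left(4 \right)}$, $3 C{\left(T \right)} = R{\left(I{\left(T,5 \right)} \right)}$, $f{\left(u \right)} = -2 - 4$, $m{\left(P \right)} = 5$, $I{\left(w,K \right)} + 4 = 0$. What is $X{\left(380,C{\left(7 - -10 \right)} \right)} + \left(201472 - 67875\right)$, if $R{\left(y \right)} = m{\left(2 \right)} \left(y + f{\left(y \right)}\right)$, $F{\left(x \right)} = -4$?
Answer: $133613$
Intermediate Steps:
$I{\left(w,K \right)} = -4$ ($I{\left(w,K \right)} = -4 + 0 = -4$)
$f{\left(u \right)} = -6$ ($f{\left(u \right)} = -2 - 4 = -6$)
$R{\left(y \right)} = -30 + 5 y$ ($R{\left(y \right)} = 5 \left(y - 6\right) = 5 \left(-6 + y\right) = -30 + 5 y$)
$C{\left(T \right)} = - \frac{50}{3}$ ($C{\left(T \right)} = \frac{-30 + 5 \left(-4\right)}{3} = \frac{-30 - 20}{3} = \frac{1}{3} \left(-50\right) = - \frac{50}{3}$)
$X{\left(V,p \right)} = 16$ ($X{\left(V,p \right)} = \left(-4\right)^{2} = 16$)
$X{\left(380,C{\left(7 - -10 \right)} \right)} + \left(201472 - 67875\right) = 16 + \left(201472 - 67875\right) = 16 + 133597 = 133613$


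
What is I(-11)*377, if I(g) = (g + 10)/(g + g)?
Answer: 377/22 ≈ 17.136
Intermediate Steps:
I(g) = (10 + g)/(2*g) (I(g) = (10 + g)/((2*g)) = (10 + g)*(1/(2*g)) = (10 + g)/(2*g))
I(-11)*377 = ((½)*(10 - 11)/(-11))*377 = ((½)*(-1/11)*(-1))*377 = (1/22)*377 = 377/22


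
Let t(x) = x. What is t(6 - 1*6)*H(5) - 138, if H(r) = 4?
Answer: -138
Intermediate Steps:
t(6 - 1*6)*H(5) - 138 = (6 - 1*6)*4 - 138 = (6 - 6)*4 - 138 = 0*4 - 138 = 0 - 138 = -138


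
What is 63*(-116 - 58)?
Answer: -10962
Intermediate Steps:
63*(-116 - 58) = 63*(-174) = -10962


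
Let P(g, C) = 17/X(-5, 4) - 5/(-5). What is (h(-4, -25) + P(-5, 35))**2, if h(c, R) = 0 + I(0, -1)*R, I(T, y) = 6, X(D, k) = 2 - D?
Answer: 1052676/49 ≈ 21483.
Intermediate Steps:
P(g, C) = 24/7 (P(g, C) = 17/(2 - 1*(-5)) - 5/(-5) = 17/(2 + 5) - 5*(-1/5) = 17/7 + 1 = 24/7)
h(c, R) = 6*R (h(c, R) = 0 + 6*R = 6*R)
(h(-4, -25) + P(-5, 35))**2 = (6*(-25) + 24/7)**2 = (-150 + 24/7)**2 = (-1026/7)**2 = 1052676/49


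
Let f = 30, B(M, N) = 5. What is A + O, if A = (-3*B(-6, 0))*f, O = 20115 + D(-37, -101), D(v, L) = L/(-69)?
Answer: 1356986/69 ≈ 19666.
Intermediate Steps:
D(v, L) = -L/69 (D(v, L) = L*(-1/69) = -L/69)
O = 1388036/69 (O = 20115 - 1/69*(-101) = 20115 + 101/69 = 1388036/69 ≈ 20116.)
A = -450 (A = -3*5*30 = -15*30 = -450)
A + O = -450 + 1388036/69 = 1356986/69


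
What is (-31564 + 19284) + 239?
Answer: -12041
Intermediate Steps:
(-31564 + 19284) + 239 = -12280 + 239 = -12041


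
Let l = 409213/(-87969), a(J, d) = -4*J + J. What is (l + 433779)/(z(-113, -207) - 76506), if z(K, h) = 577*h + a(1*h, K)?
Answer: -2725621117/1227318354 ≈ -2.2208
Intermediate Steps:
a(J, d) = -3*J
l = -58459/12567 (l = 409213*(-1/87969) = -58459/12567 ≈ -4.6518)
z(K, h) = 574*h (z(K, h) = 577*h - 3*h = 574*h)
(l + 433779)/(z(-113, -207) - 76506) = (-58459/12567 + 433779)/(574*(-207) - 76506) = 5451242234/(12567*(-118818 - 76506)) = (5451242234/12567)/(-195324) = (5451242234/12567)*(-1/195324) = -2725621117/1227318354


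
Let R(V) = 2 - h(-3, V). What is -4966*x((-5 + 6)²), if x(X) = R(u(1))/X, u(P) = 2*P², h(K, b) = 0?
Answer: -9932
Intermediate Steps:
R(V) = 2 (R(V) = 2 - 1*0 = 2 + 0 = 2)
x(X) = 2/X
-4966*x((-5 + 6)²) = -9932/((-5 + 6)²) = -9932/(1²) = -9932/1 = -9932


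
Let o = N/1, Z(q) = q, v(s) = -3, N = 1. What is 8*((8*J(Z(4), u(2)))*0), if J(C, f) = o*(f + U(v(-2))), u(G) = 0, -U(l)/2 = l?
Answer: 0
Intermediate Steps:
U(l) = -2*l
o = 1 (o = 1/1 = 1*1 = 1)
J(C, f) = 6 + f (J(C, f) = 1*(f - 2*(-3)) = 1*(f + 6) = 1*(6 + f) = 6 + f)
8*((8*J(Z(4), u(2)))*0) = 8*((8*(6 + 0))*0) = 8*((8*6)*0) = 8*(48*0) = 8*0 = 0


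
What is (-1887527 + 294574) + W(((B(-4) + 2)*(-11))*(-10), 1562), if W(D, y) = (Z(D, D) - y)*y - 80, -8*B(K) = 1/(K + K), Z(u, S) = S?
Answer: -58984837/16 ≈ -3.6866e+6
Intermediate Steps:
B(K) = -1/(16*K) (B(K) = -1/(8*(K + K)) = -1/(2*K)/8 = -1/(16*K))
W(D, y) = -80 + y*(D - y) (W(D, y) = (D - y)*y - 80 = y*(D - y) - 80 = -80 + y*(D - y))
(-1887527 + 294574) + W(((B(-4) + 2)*(-11))*(-10), 1562) = (-1887527 + 294574) + (-80 - 1*1562**2 + (((-1/16/(-4) + 2)*(-11))*(-10))*1562) = -1592953 + (-80 - 1*2439844 + (((-1/16*(-1/4) + 2)*(-11))*(-10))*1562) = -1592953 + (-80 - 2439844 + (((1/64 + 2)*(-11))*(-10))*1562) = -1592953 + (-80 - 2439844 + (((129/64)*(-11))*(-10))*1562) = -1592953 + (-80 - 2439844 - 1419/64*(-10)*1562) = -1592953 + (-80 - 2439844 + (7095/32)*1562) = -1592953 + (-80 - 2439844 + 5541195/16) = -1592953 - 33497589/16 = -58984837/16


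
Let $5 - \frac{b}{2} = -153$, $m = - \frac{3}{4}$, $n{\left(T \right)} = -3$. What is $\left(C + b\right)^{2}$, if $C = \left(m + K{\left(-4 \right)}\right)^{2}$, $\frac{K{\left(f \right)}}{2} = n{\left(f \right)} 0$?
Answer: $\frac{25654225}{256} \approx 1.0021 \cdot 10^{5}$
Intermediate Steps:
$m = - \frac{3}{4}$ ($m = \left(-3\right) \frac{1}{4} = - \frac{3}{4} \approx -0.75$)
$b = 316$ ($b = 10 - -306 = 10 + 306 = 316$)
$K{\left(f \right)} = 0$ ($K{\left(f \right)} = 2 \left(\left(-3\right) 0\right) = 2 \cdot 0 = 0$)
$C = \frac{9}{16}$ ($C = \left(- \frac{3}{4} + 0\right)^{2} = \left(- \frac{3}{4}\right)^{2} = \frac{9}{16} \approx 0.5625$)
$\left(C + b\right)^{2} = \left(\frac{9}{16} + 316\right)^{2} = \left(\frac{5065}{16}\right)^{2} = \frac{25654225}{256}$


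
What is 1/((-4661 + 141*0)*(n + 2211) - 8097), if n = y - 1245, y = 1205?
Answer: -1/10127128 ≈ -9.8745e-8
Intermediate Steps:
n = -40 (n = 1205 - 1245 = -40)
1/((-4661 + 141*0)*(n + 2211) - 8097) = 1/((-4661 + 141*0)*(-40 + 2211) - 8097) = 1/((-4661 + 0)*2171 - 8097) = 1/(-4661*2171 - 8097) = 1/(-10119031 - 8097) = 1/(-10127128) = -1/10127128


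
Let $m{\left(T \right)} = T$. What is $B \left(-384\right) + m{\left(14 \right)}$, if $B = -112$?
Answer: $43022$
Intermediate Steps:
$B \left(-384\right) + m{\left(14 \right)} = \left(-112\right) \left(-384\right) + 14 = 43008 + 14 = 43022$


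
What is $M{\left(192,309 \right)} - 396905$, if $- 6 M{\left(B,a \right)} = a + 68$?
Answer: $- \frac{2381807}{6} \approx -3.9697 \cdot 10^{5}$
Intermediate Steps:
$M{\left(B,a \right)} = - \frac{34}{3} - \frac{a}{6}$ ($M{\left(B,a \right)} = - \frac{a + 68}{6} = - \frac{68 + a}{6} = - \frac{34}{3} - \frac{a}{6}$)
$M{\left(192,309 \right)} - 396905 = \left(- \frac{34}{3} - \frac{103}{2}\right) - 396905 = - \frac{377}{6} - 396905 = - \frac{2381807}{6}$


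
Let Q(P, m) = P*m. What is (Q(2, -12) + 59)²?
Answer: 1225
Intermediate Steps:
(Q(2, -12) + 59)² = (2*(-12) + 59)² = (-24 + 59)² = 35² = 1225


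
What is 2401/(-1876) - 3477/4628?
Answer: -314905/155038 ≈ -2.0311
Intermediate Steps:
2401/(-1876) - 3477/4628 = 2401*(-1/1876) - 3477*1/4628 = -343/268 - 3477/4628 = -314905/155038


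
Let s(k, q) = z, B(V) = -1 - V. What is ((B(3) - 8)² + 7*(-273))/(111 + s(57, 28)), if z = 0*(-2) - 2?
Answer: -1767/109 ≈ -16.211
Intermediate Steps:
z = -2 (z = 0 - 2 = -2)
s(k, q) = -2
((B(3) - 8)² + 7*(-273))/(111 + s(57, 28)) = (((-1 - 1*3) - 8)² + 7*(-273))/(111 - 2) = (((-1 - 3) - 8)² - 1911)/109 = ((-4 - 8)² - 1911)*(1/109) = ((-12)² - 1911)*(1/109) = (144 - 1911)*(1/109) = -1767*1/109 = -1767/109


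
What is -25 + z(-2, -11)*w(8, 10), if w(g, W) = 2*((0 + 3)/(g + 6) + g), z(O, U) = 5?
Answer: 400/7 ≈ 57.143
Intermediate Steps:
w(g, W) = 2*g + 6/(6 + g) (w(g, W) = 2*(3/(6 + g) + g) = 2*(g + 3/(6 + g)) = 2*g + 6/(6 + g))
-25 + z(-2, -11)*w(8, 10) = -25 + 5*(2*(3 + 8**2 + 6*8)/(6 + 8)) = -25 + 5*(2*(3 + 64 + 48)/14) = -25 + 5*(2*(1/14)*115) = -25 + 5*(115/7) = -25 + 575/7 = 400/7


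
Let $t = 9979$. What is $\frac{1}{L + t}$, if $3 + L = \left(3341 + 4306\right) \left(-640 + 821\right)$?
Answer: $\frac{1}{1394083} \approx 7.1732 \cdot 10^{-7}$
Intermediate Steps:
$L = 1384104$ ($L = -3 + \left(3341 + 4306\right) \left(-640 + 821\right) = -3 + 7647 \cdot 181 = -3 + 1384107 = 1384104$)
$\frac{1}{L + t} = \frac{1}{1384104 + 9979} = \frac{1}{1394083}$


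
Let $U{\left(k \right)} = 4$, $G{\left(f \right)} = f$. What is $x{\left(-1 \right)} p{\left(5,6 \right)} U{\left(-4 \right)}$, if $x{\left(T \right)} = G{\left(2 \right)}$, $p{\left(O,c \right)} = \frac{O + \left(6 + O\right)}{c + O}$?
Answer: $\frac{128}{11} \approx 11.636$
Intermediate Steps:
$p{\left(O,c \right)} = \frac{6 + 2 O}{O + c}$
$x{\left(T \right)} = 2$
$x{\left(-1 \right)} p{\left(5,6 \right)} U{\left(-4 \right)} = 2 \frac{2 \left(3 + 5\right)}{5 + 6} \cdot 4 = 2 \cdot 2 \cdot \frac{1}{11} \cdot 8 \cdot 4 = 2 \cdot \frac{16}{11} \cdot 4 = \frac{32}{11} \cdot 4 = \frac{128}{11}$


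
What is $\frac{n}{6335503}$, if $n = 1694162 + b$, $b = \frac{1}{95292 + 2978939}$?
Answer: $\frac{5208245339423}{19476799723193} \approx 0.26741$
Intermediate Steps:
$b = \frac{1}{3074231} \approx 3.2528 \cdot 10^{-7}$
$n = \frac{5208245339423}{3074231}$ ($n = 1694162 + \frac{1}{3074231} = \frac{5208245339423}{3074231} \approx 1.6942 \cdot 10^{6}$)
$\frac{n}{6335503} = \frac{5208245339423}{3074231 \cdot 6335503} = \frac{5208245339423}{3074231} \cdot \frac{1}{6335503} = \frac{5208245339423}{19476799723193}$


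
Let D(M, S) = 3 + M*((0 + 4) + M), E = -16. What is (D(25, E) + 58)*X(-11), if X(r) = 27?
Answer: 21222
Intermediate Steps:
D(M, S) = 3 + M*(4 + M)
(D(25, E) + 58)*X(-11) = ((3 + 25² + 4*25) + 58)*27 = ((3 + 625 + 100) + 58)*27 = (728 + 58)*27 = 786*27 = 21222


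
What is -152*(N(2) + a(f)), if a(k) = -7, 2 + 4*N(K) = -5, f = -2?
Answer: 1330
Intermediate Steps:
N(K) = -7/4 (N(K) = -½ + (¼)*(-5) = -½ - 5/4 = -7/4)
-152*(N(2) + a(f)) = -152*(-7/4 - 7) = -152*(-35/4) = 1330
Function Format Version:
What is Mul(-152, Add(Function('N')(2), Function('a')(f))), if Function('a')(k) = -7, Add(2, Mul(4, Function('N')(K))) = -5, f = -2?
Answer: 1330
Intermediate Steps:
Function('N')(K) = Rational(-7, 4) (Function('N')(K) = Add(Rational(-1, 2), Mul(Rational(1, 4), -5)) = Add(Rational(-1, 2), Rational(-5, 4)) = Rational(-7, 4))
Mul(-152, Add(Function('N')(2), Function('a')(f))) = Mul(-152, Add(Rational(-7, 4), -7)) = Mul(-152, Rational(-35, 4)) = 1330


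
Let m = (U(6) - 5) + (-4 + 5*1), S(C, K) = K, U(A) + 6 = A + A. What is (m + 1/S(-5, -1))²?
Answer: 1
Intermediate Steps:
U(A) = -6 + 2*A (U(A) = -6 + (A + A) = -6 + 2*A)
m = 2 (m = ((-6 + 2*6) - 5) + (-4 + 5*1) = ((-6 + 12) - 5) + (-4 + 5) = (6 - 5) + 1 = 1 + 1 = 2)
(m + 1/S(-5, -1))² = (2 + 1/(-1))² = (2 - 1)² = 1² = 1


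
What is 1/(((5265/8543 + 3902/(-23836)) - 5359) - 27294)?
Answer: -101815474/3324534591645 ≈ -3.0625e-5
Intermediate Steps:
1/(((5265/8543 + 3902/(-23836)) - 5359) - 27294) = 1/(((5265*(1/8543) + 3902*(-1/23836)) - 5359) - 27294) = 1/(((5265/8543 - 1951/11918) - 5359) - 27294) = 1/((46080877/101815474 - 5359) - 27294) = 1/(-545583044289/101815474 - 27294) = 1/(-3324534591645/101815474) = -101815474/3324534591645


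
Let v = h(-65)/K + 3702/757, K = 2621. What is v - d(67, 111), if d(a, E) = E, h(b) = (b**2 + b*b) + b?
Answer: -204184380/1984097 ≈ -102.91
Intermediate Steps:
h(b) = b + 2*b**2 (h(b) = (b**2 + b**2) + b = 2*b**2 + b = b + 2*b**2)
v = 16050387/1984097 (v = -65*(1 + 2*(-65))/2621 + 3702/757 = -65*(1 - 130)*(1/2621) + 3702*(1/757) = -65*(-129)*(1/2621) + 3702/757 = 8385*(1/2621) + 3702/757 = 8385/2621 + 3702/757 = 16050387/1984097 ≈ 8.0895)
v - d(67, 111) = 16050387/1984097 - 1*111 = 16050387/1984097 - 111 = -204184380/1984097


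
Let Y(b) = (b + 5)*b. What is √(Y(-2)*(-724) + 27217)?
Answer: √31561 ≈ 177.65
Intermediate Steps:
Y(b) = b*(5 + b) (Y(b) = (5 + b)*b = b*(5 + b))
√(Y(-2)*(-724) + 27217) = √(-2*(5 - 2)*(-724) + 27217) = √(-2*3*(-724) + 27217) = √(-6*(-724) + 27217) = √(4344 + 27217) = √31561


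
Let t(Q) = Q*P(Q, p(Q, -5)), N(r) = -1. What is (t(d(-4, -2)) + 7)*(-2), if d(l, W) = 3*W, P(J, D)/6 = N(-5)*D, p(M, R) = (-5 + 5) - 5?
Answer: 346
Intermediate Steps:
p(M, R) = -5 (p(M, R) = 0 - 5 = -5)
P(J, D) = -6*D (P(J, D) = 6*(-D) = -6*D)
t(Q) = 30*Q (t(Q) = Q*(-6*(-5)) = Q*30 = 30*Q)
(t(d(-4, -2)) + 7)*(-2) = (30*(3*(-2)) + 7)*(-2) = (30*(-6) + 7)*(-2) = (-180 + 7)*(-2) = -173*(-2) = 346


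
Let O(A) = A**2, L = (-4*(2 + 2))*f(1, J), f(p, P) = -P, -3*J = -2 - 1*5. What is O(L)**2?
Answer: 157351936/81 ≈ 1.9426e+6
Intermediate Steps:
J = 7/3 (J = -(-2 - 1*5)/3 = -(-2 - 5)/3 = -1/3*(-7) = 7/3 ≈ 2.3333)
L = 112/3 (L = (-4*(2 + 2))*(-1*7/3) = -4*4*(-7/3) = -16*(-7/3) = 112/3 ≈ 37.333)
O(L)**2 = ((112/3)**2)**2 = (12544/9)**2 = 157351936/81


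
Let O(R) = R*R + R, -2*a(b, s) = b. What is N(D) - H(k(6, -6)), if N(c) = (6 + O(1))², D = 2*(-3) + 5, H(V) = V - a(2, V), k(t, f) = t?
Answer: 57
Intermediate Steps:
a(b, s) = -b/2
O(R) = R + R² (O(R) = R² + R = R + R²)
H(V) = 1 + V (H(V) = V - (-1)*2/2 = V - 1*(-1) = V + 1 = 1 + V)
D = -1 (D = -6 + 5 = -1)
N(c) = 64 (N(c) = (6 + 1*(1 + 1))² = (6 + 1*2)² = (6 + 2)² = 8² = 64)
N(D) - H(k(6, -6)) = 64 - (1 + 6) = 64 - 1*7 = 64 - 7 = 57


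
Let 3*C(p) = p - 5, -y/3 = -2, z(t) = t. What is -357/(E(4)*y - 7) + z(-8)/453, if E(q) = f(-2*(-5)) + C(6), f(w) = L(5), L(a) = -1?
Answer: 161633/4983 ≈ 32.437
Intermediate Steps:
y = 6 (y = -3*(-2) = 6)
C(p) = -5/3 + p/3 (C(p) = (p - 5)/3 = (-5 + p)/3 = -5/3 + p/3)
f(w) = -1
E(q) = -2/3 (E(q) = -1 + (-5/3 + (1/3)*6) = -1 + (-5/3 + 2) = -1 + 1/3 = -2/3)
-357/(E(4)*y - 7) + z(-8)/453 = -357/(-2/3*6 - 7) - 8/453 = -357/(-4 - 7) - 8*1/453 = -357/(-11) - 8/453 = -357*(-1/11) - 8/453 = 357/11 - 8/453 = 161633/4983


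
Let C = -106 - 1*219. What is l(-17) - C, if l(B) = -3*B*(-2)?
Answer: 223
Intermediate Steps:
C = -325 (C = -106 - 219 = -325)
l(B) = 6*B
l(-17) - C = 6*(-17) - 1*(-325) = -102 + 325 = 223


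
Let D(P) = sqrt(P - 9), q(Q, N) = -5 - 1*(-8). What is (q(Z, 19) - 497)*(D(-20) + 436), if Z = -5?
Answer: -215384 - 494*I*sqrt(29) ≈ -2.1538e+5 - 2660.3*I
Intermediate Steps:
q(Q, N) = 3 (q(Q, N) = -5 + 8 = 3)
D(P) = sqrt(-9 + P)
(q(Z, 19) - 497)*(D(-20) + 436) = (3 - 497)*(sqrt(-9 - 20) + 436) = -494*(sqrt(-29) + 436) = -494*(I*sqrt(29) + 436) = -494*(436 + I*sqrt(29)) = -215384 - 494*I*sqrt(29)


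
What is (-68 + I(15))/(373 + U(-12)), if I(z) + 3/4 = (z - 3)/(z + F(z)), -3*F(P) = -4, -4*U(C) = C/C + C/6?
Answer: -13331/73157 ≈ -0.18222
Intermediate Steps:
U(C) = -¼ - C/24 (U(C) = -(C/C + C/6)/4 = -(1 + C*(⅙))/4 = -(1 + C/6)/4 = -¼ - C/24)
F(P) = 4/3 (F(P) = -⅓*(-4) = 4/3)
I(z) = -¾ + (-3 + z)/(4/3 + z) (I(z) = -¾ + (z - 3)/(z + 4/3) = -¾ + (-3 + z)/(4/3 + z))
(-68 + I(15))/(373 + U(-12)) = (-68 + 3*(-16 + 15)/(4*(4 + 3*15)))/(373 + (-¼ - 1/24*(-12))) = (-68 + (¾)*(-1)/(4 + 45))/(373 + (-¼ + ½)) = (-68 + (¾)*(-1)/49)/(373 + ¼) = (-68 + (¾)*(1/49)*(-1))/(1493/4) = (-68 - 3/196)*(4/1493) = -13331/196*4/1493 = -13331/73157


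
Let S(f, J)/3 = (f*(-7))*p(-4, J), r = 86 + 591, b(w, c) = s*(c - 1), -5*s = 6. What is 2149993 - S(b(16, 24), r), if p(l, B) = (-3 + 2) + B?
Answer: 8790917/5 ≈ 1.7582e+6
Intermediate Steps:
s = -6/5 (s = -1/5*6 = -6/5 ≈ -1.2000)
b(w, c) = 6/5 - 6*c/5 (b(w, c) = -6*(c - 1)/5 = -6*(-1 + c)/5 = 6/5 - 6*c/5)
p(l, B) = -1 + B
r = 677
S(f, J) = -21*f*(-1 + J) (S(f, J) = 3*((f*(-7))*(-1 + J)) = 3*((-7*f)*(-1 + J)) = 3*(-7*f*(-1 + J)) = -21*f*(-1 + J))
2149993 - S(b(16, 24), r) = 2149993 - 21*(6/5 - 6/5*24)*(1 - 1*677) = 2149993 - 21*(6/5 - 144/5)*(1 - 677) = 2149993 - 21*(-138)*(-676)/5 = 2149993 - 1*1959048/5 = 2149993 - 1959048/5 = 8790917/5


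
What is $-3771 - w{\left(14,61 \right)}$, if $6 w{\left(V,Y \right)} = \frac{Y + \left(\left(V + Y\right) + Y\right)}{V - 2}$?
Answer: $- \frac{271709}{72} \approx -3773.7$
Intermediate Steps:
$w{\left(V,Y \right)} = \frac{V + 3 Y}{6 \left(-2 + V\right)}$ ($w{\left(V,Y \right)} = \frac{\left(Y + \left(\left(V + Y\right) + Y\right)\right) \frac{1}{V - 2}}{6} = \frac{\left(Y + \left(V + 2 Y\right)\right) \frac{1}{-2 + V}}{6} = \frac{\left(V + 3 Y\right) \frac{1}{-2 + V}}{6} = \frac{\frac{1}{-2 + V} \left(V + 3 Y\right)}{6} = \frac{V + 3 Y}{6 \left(-2 + V\right)}$)
$-3771 - w{\left(14,61 \right)} = -3771 - \frac{14 + 3 \cdot 61}{6 \left(-2 + 14\right)} = -3771 - \frac{14 + 183}{6 \cdot 12} = -3771 - \frac{1}{6} \cdot \frac{1}{12} \cdot 197 = -3771 - \frac{197}{72} = - \frac{271709}{72}$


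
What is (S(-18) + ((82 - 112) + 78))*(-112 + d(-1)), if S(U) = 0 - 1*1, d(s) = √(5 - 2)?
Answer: -5264 + 47*√3 ≈ -5182.6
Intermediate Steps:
d(s) = √3
S(U) = -1 (S(U) = 0 - 1 = -1)
(S(-18) + ((82 - 112) + 78))*(-112 + d(-1)) = (-1 + ((82 - 112) + 78))*(-112 + √3) = (-1 + (-30 + 78))*(-112 + √3) = (-1 + 48)*(-112 + √3) = 47*(-112 + √3) = -5264 + 47*√3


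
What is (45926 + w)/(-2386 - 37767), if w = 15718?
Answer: -61644/40153 ≈ -1.5352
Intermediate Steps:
(45926 + w)/(-2386 - 37767) = (45926 + 15718)/(-2386 - 37767) = 61644/(-40153) = 61644*(-1/40153) = -61644/40153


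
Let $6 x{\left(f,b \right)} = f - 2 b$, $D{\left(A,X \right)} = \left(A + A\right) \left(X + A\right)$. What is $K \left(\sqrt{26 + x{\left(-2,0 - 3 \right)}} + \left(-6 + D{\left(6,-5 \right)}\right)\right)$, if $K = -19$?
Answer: $-114 - \frac{76 \sqrt{15}}{3} \approx -212.12$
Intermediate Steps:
$D{\left(A,X \right)} = 2 A \left(A + X\right)$
$x{\left(f,b \right)} = - \frac{b}{3} + \frac{f}{6}$ ($x{\left(f,b \right)} = \frac{f - 2 b}{6} = - \frac{b}{3} + \frac{f}{6}$)
$K \left(\sqrt{26 + x{\left(-2,0 - 3 \right)}} + \left(-6 + D{\left(6,-5 \right)}\right)\right) = - 19 \left(\sqrt{26 - \left(\frac{1}{3} + \frac{0 - 3}{3}\right)} - \left(6 - 12 \left(6 - 5\right)\right)\right) = - 19 \left(\sqrt{26 - - \frac{2}{3}} - \left(6 - 12\right)\right) = - 19 \left(\sqrt{26 + \left(1 - \frac{1}{3}\right)} + \left(-6 + 12\right)\right) = - 19 \left(\sqrt{26 + \frac{2}{3}} + 6\right) = - 19 \left(\sqrt{\frac{80}{3}} + 6\right) = - 19 \left(\frac{4 \sqrt{15}}{3} + 6\right) = - 19 \left(6 + \frac{4 \sqrt{15}}{3}\right) = -114 - \frac{76 \sqrt{15}}{3}$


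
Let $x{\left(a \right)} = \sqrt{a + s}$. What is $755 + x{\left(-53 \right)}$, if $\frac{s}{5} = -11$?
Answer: $755 + 6 i \sqrt{3} \approx 755.0 + 10.392 i$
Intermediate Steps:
$s = -55$ ($s = 5 \left(-11\right) = -55$)
$x{\left(a \right)} = \sqrt{-55 + a}$ ($x{\left(a \right)} = \sqrt{a - 55} = \sqrt{-55 + a}$)
$755 + x{\left(-53 \right)} = 755 + \sqrt{-55 - 53} = 755 + \sqrt{-108} = 755 + 6 i \sqrt{3}$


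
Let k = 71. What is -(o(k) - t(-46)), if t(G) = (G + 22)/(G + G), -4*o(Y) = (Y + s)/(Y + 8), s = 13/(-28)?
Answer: 1247/2576 ≈ 0.48408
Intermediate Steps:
s = -13/28 (s = 13*(-1/28) = -13/28 ≈ -0.46429)
o(Y) = -(-13/28 + Y)/(4*(8 + Y)) (o(Y) = -(Y - 13/28)/(4*(Y + 8)) = -(-13/28 + Y)/(4*(8 + Y)))
t(G) = (22 + G)/(2*G) (t(G) = (22 + G)/((2*G)) = (22 + G)*(1/(2*G)) = (22 + G)/(2*G))
-(o(k) - t(-46)) = -((13 - 28*71)/(112*(8 + 71)) - (22 - 46)/(2*(-46))) = -((1/112)*(13 - 1988)/79 - (-1)*(-24)/(2*46)) = -((1/112)*(1/79)*(-1975) - 1*6/23) = -(-25/112 - 6/23) = -1*(-1247/2576) = 1247/2576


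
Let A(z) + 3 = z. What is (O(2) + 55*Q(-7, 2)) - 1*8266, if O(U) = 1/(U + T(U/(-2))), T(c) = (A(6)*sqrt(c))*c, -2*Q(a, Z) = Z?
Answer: -108171/13 + 3*I/13 ≈ -8320.8 + 0.23077*I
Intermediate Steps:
A(z) = -3 + z
Q(a, Z) = -Z/2
T(c) = 3*c**(3/2) (T(c) = ((-3 + 6)*sqrt(c))*c = (3*sqrt(c))*c = 3*c**(3/2))
O(U) = 1/(U + 3*sqrt(2)*(-U)**(3/2)/4) (O(U) = 1/(U + 3*(U/(-2))**(3/2)) = 1/(U + 3*(U*(-1/2))**(3/2)) = 1/(U + 3*(-U/2)**(3/2)) = 1/(U + 3*(sqrt(2)*(-U)**(3/2)/4)) = 1/(U + 3*sqrt(2)*(-U)**(3/2)/4))
(O(2) + 55*Q(-7, 2)) - 1*8266 = (4/(4*2 + 3*sqrt(2)*(-1*2)**(3/2)) + 55*(-1/2*2)) - 1*8266 = (4/(8 + 3*sqrt(2)*(-2)**(3/2)) + 55*(-1)) - 8266 = (4/(8 + 3*sqrt(2)*(-2*I*sqrt(2))) - 55) - 8266 = (4/(8 - 12*I) - 55) - 8266 = (4*((8 + 12*I)/208) - 55) - 8266 = ((8 + 12*I)/52 - 55) - 8266 = (-55 + (8 + 12*I)/52) - 8266 = -8321 + (8 + 12*I)/52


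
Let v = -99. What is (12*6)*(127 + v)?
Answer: 2016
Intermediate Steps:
(12*6)*(127 + v) = (12*6)*(127 - 99) = 72*28 = 2016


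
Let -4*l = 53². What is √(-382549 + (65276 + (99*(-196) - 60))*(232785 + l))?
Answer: 3*√1181310266 ≈ 1.0311e+5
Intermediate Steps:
l = -2809/4 (l = -¼*53² = -¼*2809 = -2809/4 ≈ -702.25)
√(-382549 + (65276 + (99*(-196) - 60))*(232785 + l)) = √(-382549 + (65276 + (99*(-196) - 60))*(232785 - 2809/4)) = √(-382549 + (65276 + (-19404 - 60))*(928331/4)) = √(-382549 + (65276 - 19464)*(928331/4)) = √(-382549 + 45812*(928331/4)) = √(-382549 + 10632174943) = √10631792394 = 3*√1181310266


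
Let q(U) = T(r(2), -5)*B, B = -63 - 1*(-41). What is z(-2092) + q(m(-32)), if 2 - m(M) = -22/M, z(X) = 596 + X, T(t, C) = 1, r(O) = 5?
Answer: -1518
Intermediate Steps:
B = -22 (B = -63 + 41 = -22)
m(M) = 2 + 22/M (m(M) = 2 - (-22)/M = 2 + 22/M)
q(U) = -22 (q(U) = 1*(-22) = -22)
z(-2092) + q(m(-32)) = (596 - 2092) - 22 = -1496 - 22 = -1518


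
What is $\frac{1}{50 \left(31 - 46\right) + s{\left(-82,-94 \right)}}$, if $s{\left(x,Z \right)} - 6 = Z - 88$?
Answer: $- \frac{1}{926} \approx -0.0010799$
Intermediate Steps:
$s{\left(x,Z \right)} = -82 + Z$ ($s{\left(x,Z \right)} = 6 + \left(Z - 88\right) = 6 + \left(-88 + Z\right) = -82 + Z$)
$\frac{1}{50 \left(31 - 46\right) + s{\left(-82,-94 \right)}} = \frac{1}{50 \left(31 - 46\right) - 176} = \frac{1}{50 \left(-15\right) - 176} = \frac{1}{-750 - 176} = \frac{1}{-926} = - \frac{1}{926}$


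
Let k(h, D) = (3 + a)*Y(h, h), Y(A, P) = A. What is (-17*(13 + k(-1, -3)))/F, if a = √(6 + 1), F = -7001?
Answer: 170/7001 - 17*√7/7001 ≈ 0.017858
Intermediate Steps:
a = √7 ≈ 2.6458
k(h, D) = h*(3 + √7) (k(h, D) = (3 + √7)*h = h*(3 + √7))
(-17*(13 + k(-1, -3)))/F = -17*(13 - (3 + √7))/(-7001) = -17*(13 + (-3 - √7))*(-1/7001) = -17*(10 - √7)*(-1/7001) = (-170 + 17*√7)*(-1/7001) = 170/7001 - 17*√7/7001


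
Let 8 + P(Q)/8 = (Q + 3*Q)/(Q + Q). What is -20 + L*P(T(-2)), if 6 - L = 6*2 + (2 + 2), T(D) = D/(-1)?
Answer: 460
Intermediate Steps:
T(D) = -D (T(D) = D*(-1) = -D)
L = -10 (L = 6 - (6*2 + (2 + 2)) = 6 - (12 + 4) = 6 - 1*16 = 6 - 16 = -10)
P(Q) = -48 (P(Q) = -64 + 8*((Q + 3*Q)/(Q + Q)) = -64 + 8*((4*Q)/((2*Q))) = -64 + 8*((4*Q)*(1/(2*Q))) = -64 + 8*2 = -64 + 16 = -48)
-20 + L*P(T(-2)) = -20 - 10*(-48) = -20 + 480 = 460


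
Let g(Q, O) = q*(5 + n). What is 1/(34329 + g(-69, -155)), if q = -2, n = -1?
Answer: 1/34321 ≈ 2.9137e-5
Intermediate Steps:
g(Q, O) = -8 (g(Q, O) = -2*(5 - 1) = -2*4 = -8)
1/(34329 + g(-69, -155)) = 1/(34329 - 8) = 1/34321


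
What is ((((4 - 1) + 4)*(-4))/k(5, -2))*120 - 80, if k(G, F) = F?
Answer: 1600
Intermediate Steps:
((((4 - 1) + 4)*(-4))/k(5, -2))*120 - 80 = ((((4 - 1) + 4)*(-4))/(-2))*120 - 80 = (((3 + 4)*(-4))*(-½))*120 - 80 = ((7*(-4))*(-½))*120 - 80 = -28*(-½)*120 - 80 = 14*120 - 80 = 1680 - 80 = 1600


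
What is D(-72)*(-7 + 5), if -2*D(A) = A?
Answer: -72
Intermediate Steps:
D(A) = -A/2
D(-72)*(-7 + 5) = (-½*(-72))*(-7 + 5) = 36*(-2) = -72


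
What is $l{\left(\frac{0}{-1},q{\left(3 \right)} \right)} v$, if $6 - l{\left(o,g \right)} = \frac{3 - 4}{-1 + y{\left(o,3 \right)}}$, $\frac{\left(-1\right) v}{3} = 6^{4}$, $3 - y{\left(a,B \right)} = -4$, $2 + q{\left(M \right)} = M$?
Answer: $-23976$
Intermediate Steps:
$q{\left(M \right)} = -2 + M$
$y{\left(a,B \right)} = 7$ ($y{\left(a,B \right)} = 3 - -4 = 3 + 4 = 7$)
$v = -3888$ ($v = - 3 \cdot 6^{4} = \left(-3\right) 1296 = -3888$)
$l{\left(o,g \right)} = \frac{37}{6}$ ($l{\left(o,g \right)} = 6 - \frac{3 - 4}{-1 + 7} = 6 - - \frac{1}{6} = 6 + \frac{1}{6} = \frac{37}{6}$)
$l{\left(\frac{0}{-1},q{\left(3 \right)} \right)} v = \frac{37}{6} \left(-3888\right) = -23976$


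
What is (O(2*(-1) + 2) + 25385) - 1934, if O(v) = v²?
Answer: 23451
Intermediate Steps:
(O(2*(-1) + 2) + 25385) - 1934 = ((2*(-1) + 2)² + 25385) - 1934 = ((-2 + 2)² + 25385) - 1934 = (0² + 25385) - 1934 = (0 + 25385) - 1934 = 25385 - 1934 = 23451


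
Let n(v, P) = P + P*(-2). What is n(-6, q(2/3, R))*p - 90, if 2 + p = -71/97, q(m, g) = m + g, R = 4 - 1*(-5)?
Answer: -18505/291 ≈ -63.591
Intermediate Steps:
R = 9 (R = 4 + 5 = 9)
q(m, g) = g + m
p = -265/97 (p = -2 - 71/97 = -265/97 ≈ -2.7320)
n(v, P) = -P (n(v, P) = P - 2*P = -P)
n(-6, q(2/3, R))*p - 90 = -(9 + 2/3)*(-265/97) - 90 = -1*29/3*(-265/97) - 90 = -29/3*(-265/97) - 90 = 7685/291 - 90 = -18505/291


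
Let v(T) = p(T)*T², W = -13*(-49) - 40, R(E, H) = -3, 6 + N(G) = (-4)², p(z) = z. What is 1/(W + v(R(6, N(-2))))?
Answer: 1/570 ≈ 0.0017544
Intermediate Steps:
N(G) = 10 (N(G) = -6 + (-4)² = -6 + 16 = 10)
W = 597 (W = 637 - 40 = 597)
v(T) = T³ (v(T) = T*T² = T³)
1/(W + v(R(6, N(-2)))) = 1/(597 + (-3)³) = 1/(597 - 27) = 1/570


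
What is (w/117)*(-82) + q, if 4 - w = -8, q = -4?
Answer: -484/39 ≈ -12.410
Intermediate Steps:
w = 12 (w = 4 - 1*(-8) = 4 + 8 = 12)
(w/117)*(-82) + q = (12/117)*(-82) - 4 = (12*(1/117))*(-82) - 4 = (4/39)*(-82) - 4 = -328/39 - 4 = -484/39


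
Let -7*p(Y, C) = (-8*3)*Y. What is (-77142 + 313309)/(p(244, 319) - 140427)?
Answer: -1653169/977133 ≈ -1.6919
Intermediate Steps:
p(Y, C) = 24*Y/7 (p(Y, C) = -(-8*3)*Y/7 = -(-24)*Y/7 = 24*Y/7)
(-77142 + 313309)/(p(244, 319) - 140427) = (-77142 + 313309)/((24/7)*244 - 140427) = 236167/(5856/7 - 140427) = 236167/(-977133/7) = 236167*(-7/977133) = -1653169/977133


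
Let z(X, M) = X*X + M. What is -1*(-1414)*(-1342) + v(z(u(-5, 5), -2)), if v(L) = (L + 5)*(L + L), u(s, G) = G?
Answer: -1896300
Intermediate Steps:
z(X, M) = M + X² (z(X, M) = X² + M = M + X²)
v(L) = 2*L*(5 + L) (v(L) = (5 + L)*(2*L) = 2*L*(5 + L))
-1*(-1414)*(-1342) + v(z(u(-5, 5), -2)) = -1*(-1414)*(-1342) + 2*(-2 + 5²)*(5 + (-2 + 5²)) = 1414*(-1342) + 2*(-2 + 25)*(5 + (-2 + 25)) = -1897588 + 2*23*(5 + 23) = -1897588 + 2*23*28 = -1897588 + 1288 = -1896300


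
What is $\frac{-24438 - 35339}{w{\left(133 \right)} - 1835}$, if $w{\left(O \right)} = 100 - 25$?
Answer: $\frac{59777}{1760} \approx 33.964$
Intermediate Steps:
$w{\left(O \right)} = 75$ ($w{\left(O \right)} = 100 - 25 = 75$)
$\frac{-24438 - 35339}{w{\left(133 \right)} - 1835} = \frac{-24438 - 35339}{75 - 1835} = - \frac{59777}{-1760} = \left(-59777\right) \left(- \frac{1}{1760}\right) = \frac{59777}{1760}$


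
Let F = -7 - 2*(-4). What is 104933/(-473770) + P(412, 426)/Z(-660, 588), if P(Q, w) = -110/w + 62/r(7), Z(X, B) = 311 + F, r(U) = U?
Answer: -21369893483/110197006920 ≈ -0.19392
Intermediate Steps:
F = 1 (F = -7 + 8 = 1)
Z(X, B) = 312 (Z(X, B) = 311 + 1 = 312)
P(Q, w) = 62/7 - 110/w (P(Q, w) = -110/w + 62/7 = 62/7 - 110/w)
104933/(-473770) + P(412, 426)/Z(-660, 588) = 104933/(-473770) + (62/7 - 110/426)/312 = 104933*(-1/473770) + (62/7 - 110*1/426)*(1/312) = -104933/473770 + (62/7 - 55/213)*(1/312) = -104933/473770 + (12821/1491)*(1/312) = -104933/473770 + 12821/465192 = -21369893483/110197006920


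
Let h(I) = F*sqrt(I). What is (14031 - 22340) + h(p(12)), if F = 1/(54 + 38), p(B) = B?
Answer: -8309 + sqrt(3)/46 ≈ -8309.0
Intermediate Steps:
F = 1/92 ≈ 0.010870
h(I) = sqrt(I)/92
(14031 - 22340) + h(p(12)) = (14031 - 22340) + sqrt(12)/92 = -8309 + (2*sqrt(3))/92 = -8309 + sqrt(3)/46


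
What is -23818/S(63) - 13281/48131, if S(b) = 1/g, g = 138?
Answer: -158201027085/48131 ≈ -3.2869e+6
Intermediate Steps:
S(b) = 1/138
-23818/S(63) - 13281/48131 = -23818/1/138 - 13281/48131 = -23818*138 - 13281*1/48131 = -3286884 - 13281/48131 = -158201027085/48131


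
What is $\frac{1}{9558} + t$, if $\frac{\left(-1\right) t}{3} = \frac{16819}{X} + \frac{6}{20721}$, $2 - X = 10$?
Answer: $\frac{1665512356957}{264068424} \approx 6307.1$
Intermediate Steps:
$X = -8$ ($X = 2 - 10 = -8$)
$t = \frac{348506451}{55256}$ ($t = - 3 \left(\frac{16819}{-8} + \frac{6}{20721}\right) = - 3 \left(16819 \left(- \frac{1}{8}\right) + 6 \cdot \frac{1}{20721}\right) = - 3 \left(- \frac{16819}{8} + \frac{2}{6907}\right) = \left(-3\right) \left(- \frac{116168817}{55256}\right) = \frac{348506451}{55256} \approx 6307.1$)
$\frac{1}{9558} + t = \frac{1}{9558} + \frac{348506451}{55256} = \frac{1665512356957}{264068424}$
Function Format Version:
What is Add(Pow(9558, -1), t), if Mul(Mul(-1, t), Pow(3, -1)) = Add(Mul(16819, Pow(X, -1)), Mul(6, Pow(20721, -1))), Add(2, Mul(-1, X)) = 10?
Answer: Rational(1665512356957, 264068424) ≈ 6307.1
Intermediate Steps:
X = -8 (X = Add(2, Mul(-1, 10)) = Add(2, -10) = -8)
t = Rational(348506451, 55256) (t = Mul(-3, Add(Mul(16819, Pow(-8, -1)), Mul(6, Pow(20721, -1)))) = Mul(-3, Add(Mul(16819, Rational(-1, 8)), Mul(6, Rational(1, 20721)))) = Mul(-3, Add(Rational(-16819, 8), Rational(2, 6907))) = Mul(-3, Rational(-116168817, 55256)) = Rational(348506451, 55256) ≈ 6307.1)
Add(Pow(9558, -1), t) = Add(Pow(9558, -1), Rational(348506451, 55256)) = Add(Rational(1, 9558), Rational(348506451, 55256)) = Rational(1665512356957, 264068424)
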